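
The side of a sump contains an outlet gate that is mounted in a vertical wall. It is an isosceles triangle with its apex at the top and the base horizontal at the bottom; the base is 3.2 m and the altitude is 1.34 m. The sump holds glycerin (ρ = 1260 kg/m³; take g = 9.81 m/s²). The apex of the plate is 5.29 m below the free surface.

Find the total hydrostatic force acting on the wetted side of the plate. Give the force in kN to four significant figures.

F ≈ 163.9 kN

γ = ρg = 1260 × 9.81 / 1000 = 12.3606 kN/m³.
With the apex up, the centroid sits 2h/3 = 2 × 1.34/3 = 0.893333 m below the apex, so the centroid depth is h_c = 5.29 + 0.893333 = 6.18333 m.
A = ½ × 3.2 × 1.34 = 2.144 m².
Resultant F = γ·h_c·A = 12.3606 × 6.18333 × 2.144 = 163.865 kN.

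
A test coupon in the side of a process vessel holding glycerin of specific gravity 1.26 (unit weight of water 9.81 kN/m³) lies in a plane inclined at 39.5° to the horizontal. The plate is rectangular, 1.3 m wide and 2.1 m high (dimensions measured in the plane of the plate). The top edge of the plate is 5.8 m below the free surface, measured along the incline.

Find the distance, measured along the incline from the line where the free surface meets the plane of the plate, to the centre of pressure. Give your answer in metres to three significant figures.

y_p = 6.90 m

γ = 1.26 × 9.81 = 12.3606 kN/m³.
Let θ = 39.5° be the plate's angle to the horizontal; measure y along the incline from where the plane meets the free surface. Vertical depth h = y·sinθ with sinθ = 0.636078.
The centroid lies 2.1/2 = 1.05 m below the top edge, so y_c = 5.8 + 1.05 = 6.85 m and h_c = 6.85 × 0.636078 = 4.35713 m.
A = 1.3 × 2.1 = 2.73 m².
Resultant F = γ·h_c·A = 12.3606 × 4.35713 × 2.73 = 147.029 kN.
I_c = b·h³/12 = 1.3 × 2.1³/12 = 1.00328 m⁴.
Centre of pressure: y_p = y_c + I_c/(y_c·A) = 6.85 + 1.00328/(6.85 × 2.73) = 6.85 + 0.0536499 = 6.90365 m along the plane.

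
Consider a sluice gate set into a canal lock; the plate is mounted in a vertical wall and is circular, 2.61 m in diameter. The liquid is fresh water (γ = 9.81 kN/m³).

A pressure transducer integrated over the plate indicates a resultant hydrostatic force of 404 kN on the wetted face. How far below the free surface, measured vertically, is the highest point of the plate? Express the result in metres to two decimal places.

d_top ≈ 6.39 m

γ = 9.81 kN/m³.
A = π(1.305)² = 5.35021 m².
From F = γ·h_c·A, the centroid depth is h_c = 404/(9.81 × 5.35021) = 7.69736 m.
The centroid is at the centre, 1.305 m below the top of the plate, so the highest point sits at h_top = 7.69736 − 1.305 = 6.39236 m below the surface.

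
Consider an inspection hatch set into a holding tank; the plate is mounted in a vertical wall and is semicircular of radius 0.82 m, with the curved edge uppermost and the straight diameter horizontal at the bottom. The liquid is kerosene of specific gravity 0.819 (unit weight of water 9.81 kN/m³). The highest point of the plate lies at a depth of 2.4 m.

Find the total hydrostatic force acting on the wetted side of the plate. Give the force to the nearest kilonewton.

F ≈ 24 kN

γ = 0.819 × 9.81 = 8.03439 kN/m³.
The centroid lies 4r/(3π) = 0.348019 m above the diameter, so r − 4r/(3π) = 0.82 − 0.348019 = 0.471981 m below the topmost point, so the centroid depth is h_c = 2.4 + 0.471981 = 2.87198 m.
A = πr²/2 = π × 0.82²/2 = 1.0562 m².
Resultant F = γ·h_c·A = 8.03439 × 2.87198 × 1.0562 = 24.3714 kN.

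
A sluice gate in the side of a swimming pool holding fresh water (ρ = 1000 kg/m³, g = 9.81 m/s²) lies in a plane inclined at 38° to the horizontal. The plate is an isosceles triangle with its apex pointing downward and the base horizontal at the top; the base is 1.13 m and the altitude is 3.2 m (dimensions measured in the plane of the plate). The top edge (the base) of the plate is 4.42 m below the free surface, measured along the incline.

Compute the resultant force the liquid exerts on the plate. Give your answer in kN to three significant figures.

F ≈ 59.9 kN

γ = ρg = 1000 × 9.81 = 9810 N/m³ = 9.81 kN/m³.
Let θ = 38° be the plate's angle to the horizontal; measure y along the incline from where the plane meets the free surface. Vertical depth h = y·sinθ with sinθ = 0.615661.
With the apex down, the centroid sits h/3 = 3.2/3 = 1.06667 m below the base (the top edge), so y_c = 4.42 + 1.06667 = 5.48667 m and h_c = 5.48667 × 0.615661 = 3.37793 m.
A = ½ × 1.13 × 3.2 = 1.808 m².
Resultant F = γ·h_c·A = 9.81 × 3.37793 × 1.808 = 59.9126 kN.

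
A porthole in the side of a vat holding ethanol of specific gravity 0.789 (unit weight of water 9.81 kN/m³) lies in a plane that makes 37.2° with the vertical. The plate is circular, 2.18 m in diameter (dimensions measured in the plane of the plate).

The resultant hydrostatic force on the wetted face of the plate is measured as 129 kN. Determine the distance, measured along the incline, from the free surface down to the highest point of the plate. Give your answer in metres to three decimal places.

γ = 0.789 × 9.81 = 7.74009 kN/m³.
A = π(1.09)² = 3.73253 m².
From F = γ·h_c·A, the centroid depth is h_c = 129/(7.74009 × 3.73253) = 4.46519 m.
The plate makes 37.2° with the vertical, i.e. θ = 90° − 37.2° = 52.8° to the horizontal. Measuring y along the incline from the free-surface line, vertical depth h = y·sinθ with sinθ = 0.796530.
Along the incline, y_c = h_c/sinθ = 4.46519/0.796530 = 5.6058 m.
The centroid is at the centre, 1.09 m below the top of the plate, so the highest point sits at y_top = 5.6058 − 1.09 = 4.5158 m along the incline.

y_top ≈ 4.516 m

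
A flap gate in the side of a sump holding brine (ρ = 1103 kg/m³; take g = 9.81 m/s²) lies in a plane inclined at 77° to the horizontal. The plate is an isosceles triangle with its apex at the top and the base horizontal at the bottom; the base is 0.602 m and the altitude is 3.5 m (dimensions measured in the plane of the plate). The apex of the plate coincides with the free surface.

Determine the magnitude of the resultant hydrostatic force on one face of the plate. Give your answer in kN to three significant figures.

F ≈ 25.9 kN

γ = ρg = 1103 × 9.81 / 1000 = 10.82043 kN/m³.
Let θ = 77° be the plate's angle to the horizontal; measure y along the incline from where the plane meets the free surface. Vertical depth h = y·sinθ with sinθ = 0.974370.
With the apex up, the centroid sits 2h/3 = 2 × 3.5/3 = 2.33333 m below the apex, so y_c = 2.33333 m and h_c = 2.33333 × 0.974370 = 2.27353 m.
A = ½ × 0.602 × 3.5 = 1.0535 m².
Resultant F = γ·h_c·A = 10.82043 × 2.27353 × 1.0535 = 25.9167 kN.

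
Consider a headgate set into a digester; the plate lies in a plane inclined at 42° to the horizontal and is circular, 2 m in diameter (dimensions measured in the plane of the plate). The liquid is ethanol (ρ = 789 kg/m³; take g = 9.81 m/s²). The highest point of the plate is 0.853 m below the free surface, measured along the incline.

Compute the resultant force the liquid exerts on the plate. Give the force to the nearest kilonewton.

F ≈ 30 kN

γ = ρg = 789 × 9.81 / 1000 = 7.74009 kN/m³.
Let θ = 42° be the plate's angle to the horizontal; measure y along the incline from where the plane meets the free surface. Vertical depth h = y·sinθ with sinθ = 0.669131.
The centroid is at the centre, 1 m below the top of the plate, so y_c = 0.853 + 1 = 1.853 m and h_c = 1.853 × 0.669131 = 1.2399 m.
A = π(1)² = 3.14159 m².
Resultant F = γ·h_c·A = 7.74009 × 1.2399 × 3.14159 = 30.1496 kN.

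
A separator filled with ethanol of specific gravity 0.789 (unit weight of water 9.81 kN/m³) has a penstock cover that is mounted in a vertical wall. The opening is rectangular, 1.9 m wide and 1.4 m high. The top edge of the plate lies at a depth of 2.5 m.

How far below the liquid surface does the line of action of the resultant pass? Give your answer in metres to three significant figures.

h_p = 3.25 m

γ = 0.789 × 9.81 = 7.74009 kN/m³.
The centroid lies 1.4/2 = 0.7 m below the top edge, so the centroid depth is h_c = 2.5 + 0.7 = 3.2 m.
A = 1.9 × 1.4 = 2.66 m².
Resultant F = γ·h_c·A = 7.74009 × 3.2 × 2.66 = 65.8836 kN.
I_c = b·h³/12 = 1.9 × 1.4³/12 = 0.434467 m⁴.
Centre of pressure: y_p = y_c + I_c/(y_c·A) = 3.2 + 0.434467/(3.2 × 2.66) = 3.2 + 0.0510417 = 3.25104 m along the plane.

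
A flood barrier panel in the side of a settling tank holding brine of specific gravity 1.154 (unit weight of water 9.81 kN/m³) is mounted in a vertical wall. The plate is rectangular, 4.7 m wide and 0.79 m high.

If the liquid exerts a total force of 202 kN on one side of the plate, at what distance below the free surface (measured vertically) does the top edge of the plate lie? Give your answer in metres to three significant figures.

γ = 1.154 × 9.81 = 11.32074 kN/m³.
A = 4.7 × 0.79 = 3.713 m².
From F = γ·h_c·A, the centroid depth is h_c = 202/(11.32074 × 3.713) = 4.80564 m.
The centroid lies 0.79/2 = 0.395 m below the top edge, so the top edge sits at h_top = 4.80564 − 0.395 = 4.41064 m below the surface.

d_top ≈ 4.41 m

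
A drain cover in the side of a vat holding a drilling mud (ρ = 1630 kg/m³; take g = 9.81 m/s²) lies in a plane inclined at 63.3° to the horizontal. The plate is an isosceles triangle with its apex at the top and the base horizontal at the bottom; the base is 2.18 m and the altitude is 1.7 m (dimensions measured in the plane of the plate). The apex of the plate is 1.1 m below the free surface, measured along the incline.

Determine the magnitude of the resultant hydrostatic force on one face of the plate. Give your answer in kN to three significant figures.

F ≈ 59.1 kN

γ = ρg = 1630 × 9.81 / 1000 = 15.9903 kN/m³.
Let θ = 63.3° be the plate's angle to the horizontal; measure y along the incline from where the plane meets the free surface. Vertical depth h = y·sinθ with sinθ = 0.893371.
With the apex up, the centroid sits 2h/3 = 2 × 1.7/3 = 1.13333 m below the apex, so y_c = 1.1 + 1.13333 = 2.23333 m and h_c = 2.23333 × 0.893371 = 1.99519 m.
A = ½ × 2.18 × 1.7 = 1.853 m².
Resultant F = γ·h_c·A = 15.9903 × 1.99519 × 1.853 = 59.1175 kN.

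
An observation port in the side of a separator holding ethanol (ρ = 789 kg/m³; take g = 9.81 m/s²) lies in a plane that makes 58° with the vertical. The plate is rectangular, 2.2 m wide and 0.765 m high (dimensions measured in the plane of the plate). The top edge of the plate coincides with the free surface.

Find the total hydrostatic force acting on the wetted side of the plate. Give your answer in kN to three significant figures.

γ = ρg = 789 × 9.81 / 1000 = 7.74009 kN/m³.
The plate makes 58° with the vertical, i.e. θ = 90° − 58° = 32° to the horizontal. Measuring y along the incline from the free-surface line, vertical depth h = y·sinθ with sinθ = 0.529919.
The centroid lies 0.765/2 = 0.3825 m below the top edge, so y_c = 0.3825 m and h_c = 0.3825 × 0.529919 = 0.202694 m.
A = 2.2 × 0.765 = 1.683 m².
Resultant F = γ·h_c·A = 7.74009 × 0.202694 × 1.683 = 2.64041 kN.

F ≈ 2.64 kN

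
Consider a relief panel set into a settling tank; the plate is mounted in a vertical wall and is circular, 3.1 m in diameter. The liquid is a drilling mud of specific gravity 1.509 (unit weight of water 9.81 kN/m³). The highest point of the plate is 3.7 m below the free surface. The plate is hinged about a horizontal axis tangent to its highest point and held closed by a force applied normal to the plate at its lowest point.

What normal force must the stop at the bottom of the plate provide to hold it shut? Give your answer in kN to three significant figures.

γ = 1.509 × 9.81 = 14.80329 kN/m³.
The centroid is at the centre, 1.55 m below the top of the plate, so the centroid depth is h_c = 3.7 + 1.55 = 5.25 m.
A = π(1.55)² = 7.54768 m².
Resultant F = γ·h_c·A = 14.80329 × 5.25 × 7.54768 = 586.585 kN.
I_c = πr⁴/4 = π × 1.55⁴/4 = 4.53332 m⁴.
Centre of pressure: y_p = y_c + I_c/(y_c·A) = 5.25 + 4.53332/(5.25 × 7.54768) = 5.25 + 0.114405 = 5.3644 m along the plane.
The resultant acts 1.55 + 0.114405 = 1.66441 m (along the plate) below the hinge at the top edge, so the moment about the hinge is M = F × 1.66441 = 586.585 × 1.66441 = 976.318 kN·m.
A normal force at the bottom, 3.1 m from the hinge, must supply this moment: P = 976.318/3.1 = 314.941 kN.

P ≈ 315 kN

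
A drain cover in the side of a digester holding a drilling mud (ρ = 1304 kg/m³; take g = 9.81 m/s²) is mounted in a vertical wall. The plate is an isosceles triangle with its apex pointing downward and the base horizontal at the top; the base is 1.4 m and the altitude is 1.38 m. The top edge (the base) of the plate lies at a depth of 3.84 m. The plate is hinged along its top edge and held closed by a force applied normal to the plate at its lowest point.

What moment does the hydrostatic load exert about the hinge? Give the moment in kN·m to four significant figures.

M ≈ 25.75 kN·m

γ = ρg = 1304 × 9.81 / 1000 = 12.79224 kN/m³.
With the apex down, the centroid sits h/3 = 1.38/3 = 0.46 m below the base (the top edge), so the centroid depth is h_c = 3.84 + 0.46 = 4.3 m.
A = ½ × 1.4 × 1.38 = 0.966 m².
Resultant F = γ·h_c·A = 12.79224 × 4.3 × 0.966 = 53.1364 kN.
I_c = b·h³/36 = 1.4 × 1.38³/36 = 0.102203 m⁴.
Centre of pressure: y_p = y_c + I_c/(y_c·A) = 4.3 + 0.102203/(4.3 × 0.966) = 4.3 + 0.0246047 = 4.3246 m along the plane.
The resultant acts 0.46 + 0.0246047 = 0.484605 m (along the plate) below the hinge at the top edge, so the moment about the hinge is M = F × 0.484605 = 53.1364 × 0.484605 = 25.7502 kN·m.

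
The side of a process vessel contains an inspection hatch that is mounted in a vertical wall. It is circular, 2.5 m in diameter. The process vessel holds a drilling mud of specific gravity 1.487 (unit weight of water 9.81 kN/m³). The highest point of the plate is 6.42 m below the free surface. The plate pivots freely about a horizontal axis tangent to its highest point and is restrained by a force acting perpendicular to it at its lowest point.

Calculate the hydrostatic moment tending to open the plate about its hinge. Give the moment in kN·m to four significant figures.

γ = 1.487 × 9.81 = 14.58747 kN/m³.
The centroid is at the centre, 1.25 m below the top of the plate, so the centroid depth is h_c = 6.42 + 1.25 = 7.67 m.
A = π(1.25)² = 4.90874 m².
Resultant F = γ·h_c·A = 14.58747 × 7.67 × 4.90874 = 549.219 kN.
I_c = πr⁴/4 = π × 1.25⁴/4 = 1.91748 m⁴.
Centre of pressure: y_p = y_c + I_c/(y_c·A) = 7.67 + 1.91748/(7.67 × 4.90874) = 7.67 + 0.050929 = 7.72093 m along the plane.
The resultant acts 1.25 + 0.050929 = 1.30093 m (along the plate) below the hinge at the top edge, so the moment about the hinge is M = F × 1.30093 = 549.219 × 1.30093 = 714.495 kN·m.

M ≈ 714.5 kN·m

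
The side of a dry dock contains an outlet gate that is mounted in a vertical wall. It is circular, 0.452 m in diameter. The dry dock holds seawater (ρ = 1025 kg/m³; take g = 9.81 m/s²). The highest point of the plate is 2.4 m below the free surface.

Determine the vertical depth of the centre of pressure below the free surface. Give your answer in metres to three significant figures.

γ = ρg = 1025 × 9.81 / 1000 = 10.05525 kN/m³.
The centroid is at the centre, 0.226 m below the top of the plate, so the centroid depth is h_c = 2.4 + 0.226 = 2.626 m.
A = π(0.226)² = 0.16046 m².
Resultant F = γ·h_c·A = 10.05525 × 2.626 × 0.16046 = 4.23696 kN.
I_c = πr⁴/4 = π × 0.226⁴/4 = 0.00204891 m⁴.
Centre of pressure: y_p = y_c + I_c/(y_c·A) = 2.626 + 0.00204891/(2.626 × 0.16046) = 2.626 + 0.00486252 = 2.63086 m along the plane.

h_p = 2.63 m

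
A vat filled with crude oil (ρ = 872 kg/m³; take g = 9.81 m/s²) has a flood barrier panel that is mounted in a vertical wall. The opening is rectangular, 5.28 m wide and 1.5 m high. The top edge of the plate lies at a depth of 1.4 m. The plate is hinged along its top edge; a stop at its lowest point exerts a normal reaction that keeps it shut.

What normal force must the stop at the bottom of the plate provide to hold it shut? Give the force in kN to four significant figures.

γ = ρg = 872 × 9.81 / 1000 = 8.55432 kN/m³.
The centroid lies 1.5/2 = 0.75 m below the top edge, so the centroid depth is h_c = 1.4 + 0.75 = 2.15 m.
A = 5.28 × 1.5 = 7.92 m².
Resultant F = γ·h_c·A = 8.55432 × 2.15 × 7.92 = 145.663 kN.
I_c = b·h³/12 = 5.28 × 1.5³/12 = 1.485 m⁴.
Centre of pressure: y_p = y_c + I_c/(y_c·A) = 2.15 + 1.485/(2.15 × 7.92) = 2.15 + 0.0872093 = 2.23721 m along the plane.
The resultant acts 0.75 + 0.0872093 = 0.837209 m (along the plate) below the hinge at the top edge, so the moment about the hinge is M = F × 0.837209 = 145.663 × 0.837209 = 121.95 kN·m.
A normal force at the bottom, 1.5 m from the hinge, must supply this moment: P = 121.95/1.5 = 81.3 kN.

P ≈ 81.30 kN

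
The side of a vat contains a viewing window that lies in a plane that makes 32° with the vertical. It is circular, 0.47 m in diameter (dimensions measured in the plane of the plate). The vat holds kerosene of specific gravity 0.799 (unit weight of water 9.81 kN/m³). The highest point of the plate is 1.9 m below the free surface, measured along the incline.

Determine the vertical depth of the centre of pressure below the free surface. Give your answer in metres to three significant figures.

h_p = 1.82 m

γ = 0.799 × 9.81 = 7.83819 kN/m³.
The plate makes 32° with the vertical, i.e. θ = 90° − 32° = 58° to the horizontal. Measuring y along the incline from the free-surface line, vertical depth h = y·sinθ with sinθ = 0.848048.
The centroid is at the centre, 0.235 m below the top of the plate, so y_c = 1.9 + 0.235 = 2.135 m and h_c = 2.135 × 0.848048 = 1.81058 m.
A = π(0.235)² = 0.173494 m².
Resultant F = γ·h_c·A = 7.83819 × 1.81058 × 0.173494 = 2.46217 kN.
I_c = πr⁴/4 = π × 0.235⁴/4 = 0.00239531 m⁴.
Centre of pressure: y_p = y_c + I_c/(y_c·A) = 2.135 + 0.00239531/(2.135 × 0.173494) = 2.135 + 0.00646665 = 2.14147 m along the plane.
Vertically, h_p = y_p·sinθ = 2.14147 × 0.848048 = 1.81607 m.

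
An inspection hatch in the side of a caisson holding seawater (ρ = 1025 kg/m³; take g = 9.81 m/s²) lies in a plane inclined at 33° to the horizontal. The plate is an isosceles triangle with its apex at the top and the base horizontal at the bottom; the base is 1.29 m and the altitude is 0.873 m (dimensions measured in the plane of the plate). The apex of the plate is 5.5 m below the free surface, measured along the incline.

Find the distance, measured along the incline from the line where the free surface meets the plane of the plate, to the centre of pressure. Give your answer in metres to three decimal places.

γ = ρg = 1025 × 9.81 / 1000 = 10.05525 kN/m³.
Let θ = 33° be the plate's angle to the horizontal; measure y along the incline from where the plane meets the free surface. Vertical depth h = y·sinθ with sinθ = 0.544639.
With the apex up, the centroid sits 2h/3 = 2 × 0.873/3 = 0.582 m below the apex, so y_c = 5.5 + 0.582 = 6.082 m and h_c = 6.082 × 0.544639 = 3.31249 m.
A = ½ × 1.29 × 0.873 = 0.563085 m².
Resultant F = γ·h_c·A = 10.05525 × 3.31249 × 0.563085 = 18.7552 kN.
I_c = b·h³/36 = 1.29 × 0.873³/36 = 0.0238413 m⁴.
Centre of pressure: y_p = y_c + I_c/(y_c·A) = 6.082 + 0.0238413/(6.082 × 0.563085) = 6.082 + 0.00696161 = 6.08896 m along the plane.

y_p = 6.089 m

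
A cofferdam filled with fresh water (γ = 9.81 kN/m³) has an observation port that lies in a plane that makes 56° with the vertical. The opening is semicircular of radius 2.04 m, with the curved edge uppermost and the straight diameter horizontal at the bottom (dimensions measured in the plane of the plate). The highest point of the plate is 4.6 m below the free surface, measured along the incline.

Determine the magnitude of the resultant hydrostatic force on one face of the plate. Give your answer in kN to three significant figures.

γ = 9.81 kN/m³.
The plate makes 56° with the vertical, i.e. θ = 90° − 56° = 34° to the horizontal. Measuring y along the incline from the free-surface line, vertical depth h = y·sinθ with sinθ = 0.559193.
The centroid lies 4r/(3π) = 0.865803 m above the diameter, so r − 4r/(3π) = 2.04 − 0.865803 = 1.1742 m below the topmost point, so y_c = 4.6 + 1.1742 = 5.7742 m and h_c = 5.7742 × 0.559193 = 3.22889 m.
A = πr²/2 = π × 2.04²/2 = 6.53703 m².
Resultant F = γ·h_c·A = 9.81 × 3.22889 × 6.53703 = 207.063 kN.

F ≈ 207 kN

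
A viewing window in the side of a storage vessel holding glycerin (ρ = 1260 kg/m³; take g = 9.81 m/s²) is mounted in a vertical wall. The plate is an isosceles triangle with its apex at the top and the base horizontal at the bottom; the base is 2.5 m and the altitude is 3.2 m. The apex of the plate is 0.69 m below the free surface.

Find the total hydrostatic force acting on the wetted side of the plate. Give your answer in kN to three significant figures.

F ≈ 140 kN

γ = ρg = 1260 × 9.81 / 1000 = 12.3606 kN/m³.
With the apex up, the centroid sits 2h/3 = 2 × 3.2/3 = 2.13333 m below the apex, so the centroid depth is h_c = 0.69 + 2.13333 = 2.82333 m.
A = ½ × 2.5 × 3.2 = 4 m².
Resultant F = γ·h_c·A = 12.3606 × 2.82333 × 4 = 139.592 kN.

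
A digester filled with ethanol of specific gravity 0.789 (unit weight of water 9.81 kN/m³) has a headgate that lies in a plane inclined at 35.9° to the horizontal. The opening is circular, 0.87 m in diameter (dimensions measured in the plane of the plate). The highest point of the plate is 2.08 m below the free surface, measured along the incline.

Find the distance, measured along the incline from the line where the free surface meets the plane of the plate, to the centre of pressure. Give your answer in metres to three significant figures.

γ = 0.789 × 9.81 = 7.74009 kN/m³.
Let θ = 35.9° be the plate's angle to the horizontal; measure y along the incline from where the plane meets the free surface. Vertical depth h = y·sinθ with sinθ = 0.586372.
The centroid is at the centre, 0.435 m below the top of the plate, so y_c = 2.08 + 0.435 = 2.515 m and h_c = 2.515 × 0.586372 = 1.47473 m.
A = π(0.435)² = 0.594468 m².
Resultant F = γ·h_c·A = 7.74009 × 1.47473 × 0.594468 = 6.78558 kN.
I_c = πr⁴/4 = π × 0.435⁴/4 = 0.028122 m⁴.
Centre of pressure: y_p = y_c + I_c/(y_c·A) = 2.515 + 0.028122/(2.515 × 0.594468) = 2.515 + 0.0188096 = 2.53381 m along the plane.

y_p = 2.53 m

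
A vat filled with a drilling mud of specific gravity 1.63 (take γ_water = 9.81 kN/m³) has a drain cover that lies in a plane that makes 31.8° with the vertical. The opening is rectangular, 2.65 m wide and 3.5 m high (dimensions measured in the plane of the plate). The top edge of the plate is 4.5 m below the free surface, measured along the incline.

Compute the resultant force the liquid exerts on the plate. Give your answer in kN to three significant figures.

F ≈ 788 kN

γ = 1.63 × 9.81 = 15.9903 kN/m³.
The plate makes 31.8° with the vertical, i.e. θ = 90° − 31.8° = 58.2° to the horizontal. Measuring y along the incline from the free-surface line, vertical depth h = y·sinθ with sinθ = 0.849893.
The centroid lies 3.5/2 = 1.75 m below the top edge, so y_c = 4.5 + 1.75 = 6.25 m and h_c = 6.25 × 0.849893 = 5.31183 m.
A = 2.65 × 3.5 = 9.275 m².
Resultant F = γ·h_c·A = 15.9903 × 5.31183 × 9.275 = 787.798 kN.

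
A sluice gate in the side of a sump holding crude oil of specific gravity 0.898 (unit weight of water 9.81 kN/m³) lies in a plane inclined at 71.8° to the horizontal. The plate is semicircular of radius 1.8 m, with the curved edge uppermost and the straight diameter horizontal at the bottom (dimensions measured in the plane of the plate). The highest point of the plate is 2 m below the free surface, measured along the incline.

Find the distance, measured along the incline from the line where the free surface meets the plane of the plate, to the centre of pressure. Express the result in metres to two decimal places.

γ = 0.898 × 9.81 = 8.80938 kN/m³.
Let θ = 71.8° be the plate's angle to the horizontal; measure y along the incline from where the plane meets the free surface. Vertical depth h = y·sinθ with sinθ = 0.949972.
The centroid lies 4r/(3π) = 0.763944 m above the diameter, so r − 4r/(3π) = 1.8 − 0.763944 = 1.03606 m below the topmost point, so y_c = 2 + 1.03606 = 3.03606 m and h_c = 3.03606 × 0.949972 = 2.88417 m.
A = πr²/2 = π × 1.8²/2 = 5.08938 m².
Resultant F = γ·h_c·A = 8.80938 × 2.88417 × 5.08938 = 129.31 kN.
I_c = (π/8 − 8/(9π))·r⁴ = 0.109757 × 1.8⁴ = 1.15219 m⁴.
Centre of pressure: y_p = y_c + I_c/(y_c·A) = 3.03606 + 1.15219/(3.03606 × 5.08938) = 3.03606 + 0.0745674 = 3.11063 m along the plane.

y_p = 3.11 m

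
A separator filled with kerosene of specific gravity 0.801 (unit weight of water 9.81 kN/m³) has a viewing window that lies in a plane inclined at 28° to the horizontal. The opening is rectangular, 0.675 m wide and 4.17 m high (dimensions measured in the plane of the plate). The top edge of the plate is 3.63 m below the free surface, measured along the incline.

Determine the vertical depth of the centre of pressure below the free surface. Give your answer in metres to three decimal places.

h_p = 2.802 m

γ = 0.801 × 9.81 = 7.85781 kN/m³.
Let θ = 28° be the plate's angle to the horizontal; measure y along the incline from where the plane meets the free surface. Vertical depth h = y·sinθ with sinθ = 0.469472.
The centroid lies 4.17/2 = 2.085 m below the top edge, so y_c = 3.63 + 2.085 = 5.715 m and h_c = 5.715 × 0.469472 = 2.68303 m.
A = 0.675 × 4.17 = 2.81475 m².
Resultant F = γ·h_c·A = 7.85781 × 2.68303 × 2.81475 = 59.3426 kN.
I_c = b·h³/12 = 0.675 × 4.17³/12 = 4.07878 m⁴.
Centre of pressure: y_p = y_c + I_c/(y_c·A) = 5.715 + 4.07878/(5.715 × 2.81475) = 5.715 + 0.253556 = 5.96856 m along the plane.
Vertically, h_p = y_p·sinθ = 5.96856 × 0.469472 = 2.80207 m.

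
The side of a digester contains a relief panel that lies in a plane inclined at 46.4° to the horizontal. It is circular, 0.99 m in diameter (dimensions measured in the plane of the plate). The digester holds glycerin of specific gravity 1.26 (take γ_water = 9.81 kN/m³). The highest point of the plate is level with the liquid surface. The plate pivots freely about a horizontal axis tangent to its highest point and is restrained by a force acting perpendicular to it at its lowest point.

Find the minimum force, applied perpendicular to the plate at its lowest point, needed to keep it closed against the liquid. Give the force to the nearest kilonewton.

P ≈ 2 kN

γ = 1.26 × 9.81 = 12.3606 kN/m³.
Let θ = 46.4° be the plate's angle to the horizontal; measure y along the incline from where the plane meets the free surface. Vertical depth h = y·sinθ with sinθ = 0.724172.
The centroid is at the centre, 0.495 m below the top of the plate, so y_c = 0.495 m and h_c = 0.495 × 0.724172 = 0.358465 m.
A = π(0.495)² = 0.769769 m².
Resultant F = γ·h_c·A = 12.3606 × 0.358465 × 0.769769 = 3.41073 kN.
I_c = πr⁴/4 = π × 0.495⁴/4 = 0.0471531 m⁴.
Centre of pressure: y_p = y_c + I_c/(y_c·A) = 0.495 + 0.0471531/(0.495 × 0.769769) = 0.495 + 0.12375 = 0.61875 m along the plane.
The resultant acts 0.495 + 0.12375 = 0.61875 m (along the plate) below the hinge at the top edge, so the moment about the hinge is M = F × 0.61875 = 3.41073 × 0.61875 = 2.11039 kN·m.
A normal force at the bottom, 0.99 m from the hinge, must supply this moment: P = 2.11039/0.99 = 2.13171 kN.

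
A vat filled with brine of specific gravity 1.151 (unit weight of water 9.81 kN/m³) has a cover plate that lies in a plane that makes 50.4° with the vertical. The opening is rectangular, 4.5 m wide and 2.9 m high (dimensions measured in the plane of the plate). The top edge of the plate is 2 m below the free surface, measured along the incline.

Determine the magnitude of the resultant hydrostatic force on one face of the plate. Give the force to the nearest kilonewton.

F ≈ 324 kN

γ = 1.151 × 9.81 = 11.29131 kN/m³.
The plate makes 50.4° with the vertical, i.e. θ = 90° − 50.4° = 39.6° to the horizontal. Measuring y along the incline from the free-surface line, vertical depth h = y·sinθ with sinθ = 0.637424.
The centroid lies 2.9/2 = 1.45 m below the top edge, so y_c = 2 + 1.45 = 3.45 m and h_c = 3.45 × 0.637424 = 2.19911 m.
A = 4.5 × 2.9 = 13.05 m².
Resultant F = γ·h_c·A = 11.29131 × 2.19911 × 13.05 = 324.042 kN.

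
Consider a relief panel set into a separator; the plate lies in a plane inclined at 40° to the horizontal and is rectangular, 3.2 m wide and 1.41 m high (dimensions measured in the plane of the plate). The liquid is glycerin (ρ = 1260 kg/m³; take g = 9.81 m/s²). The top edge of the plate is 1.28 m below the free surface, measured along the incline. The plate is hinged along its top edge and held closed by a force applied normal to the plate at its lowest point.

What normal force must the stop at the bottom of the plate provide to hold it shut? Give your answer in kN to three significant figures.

P ≈ 39.8 kN

γ = ρg = 1260 × 9.81 / 1000 = 12.3606 kN/m³.
Let θ = 40° be the plate's angle to the horizontal; measure y along the incline from where the plane meets the free surface. Vertical depth h = y·sinθ with sinθ = 0.642788.
The centroid lies 1.41/2 = 0.705 m below the top edge, so y_c = 1.28 + 0.705 = 1.985 m and h_c = 1.985 × 0.642788 = 1.27593 m.
A = 3.2 × 1.41 = 4.512 m².
Resultant F = γ·h_c·A = 12.3606 × 1.27593 × 4.512 = 71.1599 kN.
I_c = b·h³/12 = 3.2 × 1.41³/12 = 0.747526 m⁴.
Centre of pressure: y_p = y_c + I_c/(y_c·A) = 1.985 + 0.747526/(1.985 × 4.512) = 1.985 + 0.0834635 = 2.06846 m along the plane.
The resultant acts 0.705 + 0.0834635 = 0.788463 m (along the plate) below the hinge at the top edge, so the moment about the hinge is M = F × 0.788463 = 71.1599 × 0.788463 = 56.1069 kN·m.
A normal force at the bottom, 1.41 m from the hinge, must supply this moment: P = 56.1069/1.41 = 39.7921 kN.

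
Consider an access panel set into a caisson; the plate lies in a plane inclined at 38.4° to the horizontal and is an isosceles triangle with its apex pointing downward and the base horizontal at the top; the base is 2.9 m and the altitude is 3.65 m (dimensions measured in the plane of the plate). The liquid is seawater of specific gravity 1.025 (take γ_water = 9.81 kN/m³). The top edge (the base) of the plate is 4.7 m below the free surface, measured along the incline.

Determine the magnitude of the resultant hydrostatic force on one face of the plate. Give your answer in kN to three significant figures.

γ = 1.025 × 9.81 = 10.05525 kN/m³.
Let θ = 38.4° be the plate's angle to the horizontal; measure y along the incline from where the plane meets the free surface. Vertical depth h = y·sinθ with sinθ = 0.621148.
With the apex down, the centroid sits h/3 = 3.65/3 = 1.21667 m below the base (the top edge), so y_c = 4.7 + 1.21667 = 5.91667 m and h_c = 5.91667 × 0.621148 = 3.67513 m.
A = ½ × 2.9 × 3.65 = 5.2925 m².
Resultant F = γ·h_c·A = 10.05525 × 3.67513 × 5.2925 = 195.581 kN.

F ≈ 196 kN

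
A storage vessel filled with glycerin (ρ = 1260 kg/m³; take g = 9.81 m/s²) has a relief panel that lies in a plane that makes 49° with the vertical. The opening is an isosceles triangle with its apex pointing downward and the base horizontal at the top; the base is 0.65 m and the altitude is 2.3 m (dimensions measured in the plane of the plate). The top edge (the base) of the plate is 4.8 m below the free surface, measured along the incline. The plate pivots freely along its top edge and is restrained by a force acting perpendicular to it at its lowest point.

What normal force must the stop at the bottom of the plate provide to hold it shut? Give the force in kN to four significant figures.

γ = ρg = 1260 × 9.81 / 1000 = 12.3606 kN/m³.
The plate makes 49° with the vertical, i.e. θ = 90° − 49° = 41° to the horizontal. Measuring y along the incline from the free-surface line, vertical depth h = y·sinθ with sinθ = 0.656059.
With the apex down, the centroid sits h/3 = 2.3/3 = 0.766667 m below the base (the top edge), so y_c = 4.8 + 0.766667 = 5.56667 m and h_c = 5.56667 × 0.656059 = 3.65206 m.
A = ½ × 0.65 × 2.3 = 0.7475 m².
Resultant F = γ·h_c·A = 12.3606 × 3.65206 × 0.7475 = 33.7434 kN.
I_c = b·h³/36 = 0.65 × 2.3³/36 = 0.219682 m⁴.
Centre of pressure: y_p = y_c + I_c/(y_c·A) = 5.56667 + 0.219682/(5.56667 × 0.7475) = 5.56667 + 0.0527944 = 5.61946 m along the plane.
The resultant acts 0.766667 + 0.0527944 = 0.819461 m (along the plate) below the hinge at the top edge, so the moment about the hinge is M = F × 0.819461 = 33.7434 × 0.819461 = 27.6514 kN·m.
A normal force at the bottom, 2.3 m from the hinge, must supply this moment: P = 27.6514/2.3 = 12.0223 kN.

P ≈ 12.02 kN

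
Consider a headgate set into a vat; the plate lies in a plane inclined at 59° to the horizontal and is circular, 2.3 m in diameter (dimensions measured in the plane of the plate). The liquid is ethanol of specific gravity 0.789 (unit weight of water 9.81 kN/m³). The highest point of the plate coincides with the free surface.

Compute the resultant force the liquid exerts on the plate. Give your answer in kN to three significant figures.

γ = 0.789 × 9.81 = 7.74009 kN/m³.
Let θ = 59° be the plate's angle to the horizontal; measure y along the incline from where the plane meets the free surface. Vertical depth h = y·sinθ with sinθ = 0.857167.
The centroid is at the centre, 1.15 m below the top of the plate, so y_c = 1.15 m and h_c = 1.15 × 0.857167 = 0.985742 m.
A = π(1.15)² = 4.15476 m².
Resultant F = γ·h_c·A = 7.74009 × 0.985742 × 4.15476 = 31.6997 kN.

F ≈ 31.7 kN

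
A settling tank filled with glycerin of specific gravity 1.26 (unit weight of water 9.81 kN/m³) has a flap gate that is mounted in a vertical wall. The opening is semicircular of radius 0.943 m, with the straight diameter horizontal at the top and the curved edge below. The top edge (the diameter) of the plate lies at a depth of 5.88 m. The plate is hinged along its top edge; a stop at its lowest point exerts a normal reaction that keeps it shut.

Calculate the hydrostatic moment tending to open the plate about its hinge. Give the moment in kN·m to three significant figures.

M ≈ 44.5 kN·m

γ = 1.26 × 9.81 = 12.3606 kN/m³.
The centroid of a semicircle lies 4r/(3π) = 0.400222 m from the diameter, here below the top edge, so the centroid depth is h_c = 5.88 + 0.400222 = 6.28022 m.
A = πr²/2 = π × 0.943²/2 = 1.39683 m².
Resultant F = γ·h_c·A = 12.3606 × 6.28022 × 1.39683 = 108.432 kN.
I_c = (π/8 − 8/(9π))·r⁴ = 0.109757 × 0.943⁴ = 0.0867919 m⁴.
Centre of pressure: y_p = y_c + I_c/(y_c·A) = 6.28022 + 0.0867919/(6.28022 × 1.39683) = 6.28022 + 0.00989375 = 6.29011 m along the plane.
The resultant acts 0.400222 + 0.00989375 = 0.410116 m (along the plate) below the hinge at the top edge, so the moment about the hinge is M = F × 0.410116 = 108.432 × 0.410116 = 44.4697 kN·m.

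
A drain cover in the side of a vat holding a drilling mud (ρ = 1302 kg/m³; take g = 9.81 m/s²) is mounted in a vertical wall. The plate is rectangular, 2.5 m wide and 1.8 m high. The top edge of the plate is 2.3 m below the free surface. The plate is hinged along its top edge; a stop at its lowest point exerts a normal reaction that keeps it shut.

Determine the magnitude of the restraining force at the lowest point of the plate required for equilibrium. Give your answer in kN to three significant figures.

P ≈ 101 kN

γ = ρg = 1302 × 9.81 / 1000 = 12.77262 kN/m³.
The centroid lies 1.8/2 = 0.9 m below the top edge, so the centroid depth is h_c = 2.3 + 0.9 = 3.2 m.
A = 2.5 × 1.8 = 4.5 m².
Resultant F = γ·h_c·A = 12.77262 × 3.2 × 4.5 = 183.926 kN.
I_c = b·h³/12 = 2.5 × 1.8³/12 = 1.215 m⁴.
Centre of pressure: y_p = y_c + I_c/(y_c·A) = 3.2 + 1.215/(3.2 × 4.5) = 3.2 + 0.084375 = 3.28438 m along the plane.
The resultant acts 0.9 + 0.084375 = 0.984375 m (along the plate) below the hinge at the top edge, so the moment about the hinge is M = F × 0.984375 = 183.926 × 0.984375 = 181.052 kN·m.
A normal force at the bottom, 1.8 m from the hinge, must supply this moment: P = 181.052/1.8 = 100.584 kN.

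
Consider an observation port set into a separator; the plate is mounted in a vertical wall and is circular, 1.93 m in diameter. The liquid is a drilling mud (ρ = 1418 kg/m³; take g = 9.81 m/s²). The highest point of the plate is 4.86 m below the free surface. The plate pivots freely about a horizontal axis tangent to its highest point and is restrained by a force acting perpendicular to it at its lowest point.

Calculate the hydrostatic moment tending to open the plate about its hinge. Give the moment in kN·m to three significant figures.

M ≈ 238 kN·m

γ = ρg = 1418 × 9.81 / 1000 = 13.91058 kN/m³.
The centroid is at the centre, 0.965 m below the top of the plate, so the centroid depth is h_c = 4.86 + 0.965 = 5.825 m.
A = π(0.965)² = 2.92553 m².
Resultant F = γ·h_c·A = 13.91058 × 5.825 × 2.92553 = 237.053 kN.
I_c = πr⁴/4 = π × 0.965⁴/4 = 0.681082 m⁴.
Centre of pressure: y_p = y_c + I_c/(y_c·A) = 5.825 + 0.681082/(5.825 × 2.92553) = 5.825 + 0.0399668 = 5.86497 m along the plane.
The resultant acts 0.965 + 0.0399668 = 1.00497 m (along the plate) below the hinge at the top edge, so the moment about the hinge is M = F × 1.00497 = 237.053 × 1.00497 = 238.231 kN·m.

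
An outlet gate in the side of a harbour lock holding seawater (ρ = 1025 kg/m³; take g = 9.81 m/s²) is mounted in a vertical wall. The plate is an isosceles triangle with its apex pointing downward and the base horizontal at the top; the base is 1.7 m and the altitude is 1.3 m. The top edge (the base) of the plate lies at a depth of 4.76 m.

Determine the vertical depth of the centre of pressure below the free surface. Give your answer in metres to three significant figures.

γ = ρg = 1025 × 9.81 / 1000 = 10.05525 kN/m³.
With the apex down, the centroid sits h/3 = 1.3/3 = 0.433333 m below the base (the top edge), so the centroid depth is h_c = 4.76 + 0.433333 = 5.19333 m.
A = ½ × 1.7 × 1.3 = 1.105 m².
Resultant F = γ·h_c·A = 10.05525 × 5.19333 × 1.105 = 57.7034 kN.
I_c = b·h³/36 = 1.7 × 1.3³/36 = 0.103747 m⁴.
Centre of pressure: y_p = y_c + I_c/(y_c·A) = 5.19333 + 0.103747/(5.19333 × 1.105) = 5.19333 + 0.0180787 = 5.21141 m along the plane.

h_p = 5.21 m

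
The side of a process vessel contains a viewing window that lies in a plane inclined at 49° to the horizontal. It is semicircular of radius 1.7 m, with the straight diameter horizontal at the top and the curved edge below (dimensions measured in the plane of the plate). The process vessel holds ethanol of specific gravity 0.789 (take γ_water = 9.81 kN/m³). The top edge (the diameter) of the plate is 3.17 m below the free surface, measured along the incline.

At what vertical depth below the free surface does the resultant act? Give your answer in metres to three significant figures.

h_p = 2.98 m

γ = 0.789 × 9.81 = 7.74009 kN/m³.
Let θ = 49° be the plate's angle to the horizontal; measure y along the incline from where the plane meets the free surface. Vertical depth h = y·sinθ with sinθ = 0.754710.
The centroid of a semicircle lies 4r/(3π) = 0.721502 m from the diameter, here below the top edge, so y_c = 3.17 + 0.721502 = 3.8915 m and h_c = 3.8915 × 0.754710 = 2.93695 m.
A = πr²/2 = π × 1.7²/2 = 4.5396 m².
Resultant F = γ·h_c·A = 7.74009 × 2.93695 × 4.5396 = 103.195 kN.
I_c = (π/8 − 8/(9π))·r⁴ = 0.109757 × 1.7⁴ = 0.916701 m⁴.
Centre of pressure: y_p = y_c + I_c/(y_c·A) = 3.8915 + 0.916701/(3.8915 × 4.5396) = 3.8915 + 0.0518911 = 3.94339 m along the plane.
Vertically, h_p = y_p·sinθ = 3.94339 × 0.754710 = 2.97612 m.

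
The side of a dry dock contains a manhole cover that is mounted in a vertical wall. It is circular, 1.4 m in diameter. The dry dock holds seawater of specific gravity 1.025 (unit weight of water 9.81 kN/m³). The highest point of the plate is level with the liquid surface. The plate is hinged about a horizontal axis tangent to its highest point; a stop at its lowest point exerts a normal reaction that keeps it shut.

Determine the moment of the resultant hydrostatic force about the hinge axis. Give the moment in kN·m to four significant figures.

M ≈ 9.481 kN·m

γ = 1.025 × 9.81 = 10.05525 kN/m³.
The centroid is at the centre, 0.7 m below the top of the plate, so the centroid depth is h_c = 0.7 m.
A = π(0.7)² = 1.53938 m².
Resultant F = γ·h_c·A = 10.05525 × 0.7 × 1.53938 = 10.8352 kN.
I_c = πr⁴/4 = π × 0.7⁴/4 = 0.188574 m⁴.
Centre of pressure: y_p = y_c + I_c/(y_c·A) = 0.7 + 0.188574/(0.7 × 1.53938) = 0.7 + 0.175 = 0.875 m along the plane.
The resultant acts 0.7 + 0.175 = 0.875 m (along the plate) below the hinge at the top edge, so the moment about the hinge is M = F × 0.875 = 10.8352 × 0.875 = 9.4808 kN·m.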